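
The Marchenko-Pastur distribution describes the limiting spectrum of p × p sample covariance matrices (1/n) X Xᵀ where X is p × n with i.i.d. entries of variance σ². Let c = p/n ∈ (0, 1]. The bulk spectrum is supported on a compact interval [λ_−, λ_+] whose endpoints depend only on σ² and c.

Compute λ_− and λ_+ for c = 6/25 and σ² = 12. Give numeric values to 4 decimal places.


c = 6/25 = 0.240000; √c = 0.489898.
λ_− = σ² (1 − √c)² = 12 · (1 − 0.489898)² = 12 · (0.510102)² = 3.122449.
λ_+ = σ² (1 + √c)² = 12 · (1 + 0.489898)² = 12 · (1.489898)² = 26.637551.

Rounded to 4 decimal places: λ_− ≈ 3.1224, λ_+ ≈ 26.6376.


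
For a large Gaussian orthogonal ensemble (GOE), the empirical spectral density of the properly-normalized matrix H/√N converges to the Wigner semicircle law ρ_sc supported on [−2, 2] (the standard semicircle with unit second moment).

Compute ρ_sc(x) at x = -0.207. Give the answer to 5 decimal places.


ρ_sc(x) = (1/(2π)) √(4 − x²). With x = -0.207:
  4 − x² = 4 − (-0.207)² = 4 − 0.042849 = 3.957151.
  √(4 − x²) = 1.989259.
  1/(2π) = 0.159155.
  ρ_sc(-0.207) = 0.159155 · 1.989259 = 0.316600.

Rounded to 5 decimal places: ρ_sc(-0.207) ≈ 0.31660.


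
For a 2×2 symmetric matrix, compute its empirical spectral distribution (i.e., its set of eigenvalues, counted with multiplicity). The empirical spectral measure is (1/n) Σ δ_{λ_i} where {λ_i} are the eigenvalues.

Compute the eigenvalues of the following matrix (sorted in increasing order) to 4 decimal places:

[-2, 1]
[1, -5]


Since M is real symmetric, both eigenvalues are real; they are the roots of det(λI − M) = λ² − (tr M) λ + det M.
tr M = -2 + (-5) = -7.
det M = (-2)·(-5) − 1² = 10 − 1 = 9.
Characteristic polynomial: λ² + 7λ + 9 = 0.
Discriminant Δ = (tr M)² − 4·det M = 49 − 36 = 13; √Δ = 3.605551.
λ = (tr M ± √Δ)/2 = (-7 ± 3.605551)/2, giving (tr M − √Δ)/2 = -5.3028 and (tr M + √Δ)/2 = -1.6972.

Eigenvalues sorted in increasing order: [-5.3028, -1.6972].


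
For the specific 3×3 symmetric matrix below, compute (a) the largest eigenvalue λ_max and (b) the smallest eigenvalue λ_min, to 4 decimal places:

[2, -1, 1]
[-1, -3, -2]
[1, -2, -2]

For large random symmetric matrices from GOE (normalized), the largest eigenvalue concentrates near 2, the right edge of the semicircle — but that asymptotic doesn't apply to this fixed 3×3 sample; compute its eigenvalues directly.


Since M is real symmetric, all three eigenvalues are real; they are the roots of det(λI − M) = λ³ − (tr M) λ² + s λ − det M, where s is the sum of the principal 2×2 minors.
tr M = 2 + (-3) + (-2) = -3.
s = (2·(-3) − (-1)²) + (2·(-2) − 1²) + ((-3)·(-2) − (-2)²) = -7 + (-5) + 2 = -10.
det M (expand along row 1) = 2·2 − (-1)·4 + 1·5 = 13.
Characteristic polynomial: λ³ + 3λ² − 10λ − 13 = 0.
Substitute λ = y + (tr M)/3 = y − 1.000000 to remove the quadratic term: y³ + p·y + q = 0 with p = s − (tr M)²/3 = -13.000000 and q = −2(tr M)³/27 + (tr M)·s/3 − det M = -1.000000.
Three real roots ⇒ use the trigonometric (Viète) form: r = 2√(−p/3) = 4.163332, φ = arccos(3q/(p·r)) = arccos(0.055429) = 1.515339 rad.
y_k = r·cos(φ/3 − 2πk/3) for k = 0, 1, 2 gives y = 3.643414, -0.076958, -3.566456.
λ_k = y_k − 1.000000 gives λ = 2.6434, -1.0770, -4.5665 (check: the sum is -3.0000 = tr M).

Hence λ_max = 2.6434 and λ_min = -4.5665.


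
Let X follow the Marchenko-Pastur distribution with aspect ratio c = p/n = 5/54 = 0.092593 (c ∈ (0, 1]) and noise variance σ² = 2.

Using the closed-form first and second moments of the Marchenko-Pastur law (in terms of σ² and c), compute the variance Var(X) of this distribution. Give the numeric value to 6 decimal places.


Recall the MP moments m_1 = E[X] = σ² and m_2 = E[X²] = σ⁴ (1 + c).
m_1 = E[X] = σ² = 2, so m_1² = 4.
m_2 = E[X²] = σ⁴ (1 + c) = 4 · (1 + 0.092593) = 4 · 1.092593 = 4.370370.
(Note m_2 − m_1² simplifies to c · σ⁴ = 0.092593 · 4.)

Var(X) = m_2 − m_1² = 4.370370 − 4 = 0.370370.


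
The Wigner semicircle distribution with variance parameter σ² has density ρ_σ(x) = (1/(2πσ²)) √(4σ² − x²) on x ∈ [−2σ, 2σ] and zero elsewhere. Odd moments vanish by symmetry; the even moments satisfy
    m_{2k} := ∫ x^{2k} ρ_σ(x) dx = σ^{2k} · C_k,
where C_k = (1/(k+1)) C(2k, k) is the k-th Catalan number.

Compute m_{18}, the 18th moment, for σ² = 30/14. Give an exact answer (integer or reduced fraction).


By the scaled semicircle moment identity, m_{2k} = σ^{2k} · C_k with k = 9.
C_9 = (1/(k+1)) · C(2k, k) = (1/10) · C(18, 9) = (1/10) · 48620 = 4862.
σ^{2k} = (σ²)^k = (30/14)^9 = 38443359375/40353607.

Therefore m_{18} = σ^{18} · C_9 = (38443359375/40353607) · 4862 = 186911613281250/40353607.


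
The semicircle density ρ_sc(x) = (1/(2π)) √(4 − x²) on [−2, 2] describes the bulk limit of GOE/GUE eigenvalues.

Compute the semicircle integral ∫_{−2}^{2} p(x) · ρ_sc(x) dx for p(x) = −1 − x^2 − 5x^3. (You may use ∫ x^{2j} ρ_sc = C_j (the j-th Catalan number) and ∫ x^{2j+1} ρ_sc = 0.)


Write p(x) = Σ a_i x^i, split into monomials and integrate each against ρ_sc separately.
Using ∫ x^{2j} ρ_sc = C_j = (1/(j+1)) C(2j, j) (Catalan numbers) and ∫ x^{2j+1} ρ_sc = 0 (odd monomials vanish by symmetry):
  i = 0 (even): a_0 · C_{0} = -1 · 1 = -1
  i = 2 (even): a_2 · C_{1} = -1 · 1 = -1
  i = 3 (odd): ∫ x^3 ρ_sc = 0 (vanishes)

Summing the contributions: ∫_{−2}^{2} p(x) ρ_sc(x) dx = (-1) + (-1) = -2.


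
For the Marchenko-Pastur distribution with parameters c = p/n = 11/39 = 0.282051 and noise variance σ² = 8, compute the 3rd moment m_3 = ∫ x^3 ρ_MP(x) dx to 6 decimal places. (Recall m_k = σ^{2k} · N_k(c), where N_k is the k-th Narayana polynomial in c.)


E[X³] = σ⁶ (1 + 3c + c²) (third MP moment). With σ² = 8 (so σ⁶ = 512) and c = 11/39 = 0.282051: E[X³] = 512 · (1 + 3·0.282051 + (0.282051)²) = 512 · 1.925707.

So E[X^3] = 985.961867.


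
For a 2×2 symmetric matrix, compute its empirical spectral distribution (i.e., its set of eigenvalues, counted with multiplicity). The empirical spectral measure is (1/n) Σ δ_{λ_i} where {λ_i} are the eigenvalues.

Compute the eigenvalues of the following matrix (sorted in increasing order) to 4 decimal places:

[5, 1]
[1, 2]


Since M is real symmetric, both eigenvalues are real; they are the roots of det(λI − M) = λ² − (tr M) λ + det M.
tr M = 5 + 2 = 7.
det M = 5·2 − 1² = 10 − 1 = 9.
Characteristic polynomial: λ² − 7λ + 9 = 0.
Discriminant Δ = (tr M)² − 4·det M = 49 − 36 = 13; √Δ = 3.605551.
λ = (tr M ± √Δ)/2 = (7 ± 3.605551)/2, giving (tr M − √Δ)/2 = 1.6972 and (tr M + √Δ)/2 = 5.3028.

Eigenvalues sorted in increasing order: [1.6972, 5.3028].


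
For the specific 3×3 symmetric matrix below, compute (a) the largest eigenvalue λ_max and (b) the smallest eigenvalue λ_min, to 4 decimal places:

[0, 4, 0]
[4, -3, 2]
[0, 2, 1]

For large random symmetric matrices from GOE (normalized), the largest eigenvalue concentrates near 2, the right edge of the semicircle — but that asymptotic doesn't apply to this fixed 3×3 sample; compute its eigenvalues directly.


Since M is real symmetric, all three eigenvalues are real; they are the roots of det(λI − M) = λ³ − (tr M) λ² + s λ − det M, where s is the sum of the principal 2×2 minors.
tr M = 0 + (-3) + 1 = -2.
s = (0·(-3) − 4²) + (0·1 − 0²) + ((-3)·1 − 2²) = -16 + 0 + (-7) = -23.
det M (expand along row 1) = 0·(-7) − 4·4 + 0·8 = -16.
Characteristic polynomial: λ³ + 2λ² − 23λ + 16 = 0.
Substitute λ = y + (tr M)/3 = y − 0.666667 to remove the quadratic term: y³ + p·y + q = 0 with p = s − (tr M)²/3 = -24.333333 and q = −2(tr M)³/27 + (tr M)·s/3 − det M = 31.925926.
Three real roots ⇒ use the trigonometric (Viète) form: r = 2√(−p/3) = 5.696002, φ = arccos(3q/(p·r)) = arccos(-0.691024) = 2.333701 rad.
y_k = r·cos(φ/3 − 2πk/3) for k = 0, 1, 2 gives y = 4.057768, 1.432940, -5.490708.
λ_k = y_k − 0.666667 gives λ = 3.3911, 0.7663, -6.1574 (check: the sum is -2.0000 = tr M).

Hence λ_max = 3.3911 and λ_min = -6.1574.


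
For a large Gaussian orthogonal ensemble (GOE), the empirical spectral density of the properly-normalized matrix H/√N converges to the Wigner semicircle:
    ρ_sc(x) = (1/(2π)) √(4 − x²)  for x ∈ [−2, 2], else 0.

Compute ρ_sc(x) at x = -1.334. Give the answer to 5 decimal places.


ρ_sc(x) = (1/(2π)) √(4 − x²). With x = -1.334:
  4 − x² = 4 − (-1.334)² = 4 − 1.779556 = 2.220444.
  √(4 − x²) = 1.490115.
  1/(2π) = 0.159155.
  ρ_sc(-1.334) = 0.159155 · 1.490115 = 0.237159.

Rounded to 5 decimal places: ρ_sc(-1.334) ≈ 0.23716.


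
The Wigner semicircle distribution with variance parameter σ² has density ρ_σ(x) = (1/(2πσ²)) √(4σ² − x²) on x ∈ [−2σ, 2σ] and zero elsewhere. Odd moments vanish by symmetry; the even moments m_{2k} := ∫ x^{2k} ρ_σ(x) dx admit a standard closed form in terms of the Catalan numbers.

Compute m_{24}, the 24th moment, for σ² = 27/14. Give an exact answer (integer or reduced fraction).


By the scaled semicircle moment identity, m_{2k} = σ^{2k} · C_k with k = 12.
C_12 = (1/(k+1)) · C(2k, k) = (1/13) · C(24, 12) = (1/13) · 2704156 = 208012.
σ^{2k} = (σ²)^k = (27/14)^12 = 150094635296999121/56693912375296.

Therefore m_{24} = σ^{24} · C_12 = (150094635296999121/56693912375296) · 208012 = 1115053045621406469909/2024782584832.


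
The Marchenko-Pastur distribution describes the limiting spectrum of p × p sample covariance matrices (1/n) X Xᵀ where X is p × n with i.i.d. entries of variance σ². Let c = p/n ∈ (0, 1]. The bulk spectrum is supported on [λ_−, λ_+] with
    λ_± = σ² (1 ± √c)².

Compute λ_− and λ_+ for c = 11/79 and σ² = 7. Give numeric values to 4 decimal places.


c = 11/79 = 0.139241; √c = 0.373149.
λ_− = σ² (1 − √c)² = 7 · (1 − 0.373149)² = 7 · (0.626851)² = 2.750591.
λ_+ = σ² (1 + √c)² = 7 · (1 + 0.373149)² = 7 · (1.373149)² = 13.198776.

Rounded to 4 decimal places: λ_− ≈ 2.7506, λ_+ ≈ 13.1988.


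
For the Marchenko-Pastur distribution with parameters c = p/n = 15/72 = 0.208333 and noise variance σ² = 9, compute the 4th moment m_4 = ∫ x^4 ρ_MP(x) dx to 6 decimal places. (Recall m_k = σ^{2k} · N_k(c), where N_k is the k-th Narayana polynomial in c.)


E[X⁴] = σ⁸ (1 + 6c + 6c² + c³) (fourth MP moment). With σ² = 9 (so σ⁸ = 6561) and c = 15/72 = 0.208333: E[X⁴] = 6561 · (1 + 6·0.208333 + 6·(0.208333)² + (0.208333)³) = 6561 · 2.519459.

So E[X^4] = 16530.169922.


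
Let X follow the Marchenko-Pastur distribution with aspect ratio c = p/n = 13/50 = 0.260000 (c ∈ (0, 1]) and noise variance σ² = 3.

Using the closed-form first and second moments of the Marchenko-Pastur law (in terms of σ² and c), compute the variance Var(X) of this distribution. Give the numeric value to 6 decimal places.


Recall the MP moments m_1 = E[X] = σ² and m_2 = E[X²] = σ⁴ (1 + c).
m_1 = E[X] = σ² = 3, so m_1² = 9.
m_2 = E[X²] = σ⁴ (1 + c) = 9 · (1 + 0.260000) = 9 · 1.260000 = 11.340000.
(Note m_2 − m_1² simplifies to c · σ⁴ = 0.260000 · 9.)

Var(X) = m_2 − m_1² = 11.340000 − 9 = 2.340000.


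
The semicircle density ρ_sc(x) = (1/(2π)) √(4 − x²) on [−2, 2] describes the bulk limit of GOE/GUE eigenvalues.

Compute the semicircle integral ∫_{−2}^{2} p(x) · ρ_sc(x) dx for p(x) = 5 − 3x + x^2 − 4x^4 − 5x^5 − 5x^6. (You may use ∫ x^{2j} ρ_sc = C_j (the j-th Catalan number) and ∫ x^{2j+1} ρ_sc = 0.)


Write p(x) = Σ a_i x^i, split into monomials and integrate each against ρ_sc separately.
Using ∫ x^{2j} ρ_sc = C_j = (1/(j+1)) C(2j, j) (Catalan numbers) and ∫ x^{2j+1} ρ_sc = 0 (odd monomials vanish by symmetry):
  i = 0 (even): a_0 · C_{0} = 5 · 1 = 5
  i = 1 (odd): ∫ x^1 ρ_sc = 0 (vanishes)
  i = 2 (even): a_2 · C_{1} = 1 · 1 = 1
  i = 4 (even): a_4 · C_{2} = -4 · 2 = -8
  i = 5 (odd): ∫ x^5 ρ_sc = 0 (vanishes)
  i = 6 (even): a_6 · C_{3} = -5 · 5 = -25

Summing the contributions: ∫_{−2}^{2} p(x) ρ_sc(x) dx = 5 + 1 + (-8) + (-25) = -27.


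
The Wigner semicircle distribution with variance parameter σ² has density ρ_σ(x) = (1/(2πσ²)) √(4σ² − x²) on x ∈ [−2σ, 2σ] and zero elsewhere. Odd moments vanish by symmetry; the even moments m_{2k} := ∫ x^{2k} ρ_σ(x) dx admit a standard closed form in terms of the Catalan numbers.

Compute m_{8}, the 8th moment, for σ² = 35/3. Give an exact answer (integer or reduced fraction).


By the scaled semicircle moment identity, m_{2k} = σ^{2k} · C_k with k = 4.
C_4 = (1/(k+1)) · C(2k, k) = (1/5) · C(8, 4) = (1/5) · 70 = 14.
σ^{2k} = (σ²)^k = (35/3)^4 = 1500625/81.

Therefore m_{8} = σ^{8} · C_4 = (1500625/81) · 14 = 21008750/81.


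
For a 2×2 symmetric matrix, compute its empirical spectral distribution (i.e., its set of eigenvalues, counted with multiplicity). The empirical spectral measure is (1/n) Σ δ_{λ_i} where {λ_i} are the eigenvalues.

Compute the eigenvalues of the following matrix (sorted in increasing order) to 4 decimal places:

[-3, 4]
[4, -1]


Since M is real symmetric, both eigenvalues are real; they are the roots of det(λI − M) = λ² − (tr M) λ + det M.
tr M = -3 + (-1) = -4.
det M = (-3)·(-1) − 4² = 3 − 16 = -13.
Characteristic polynomial: λ² + 4λ − 13 = 0.
Discriminant Δ = (tr M)² − 4·det M = 16 − (-52) = 68; √Δ = 8.246211.
λ = (tr M ± √Δ)/2 = (-4 ± 8.246211)/2, giving (tr M − √Δ)/2 = -6.1231 and (tr M + √Δ)/2 = 2.1231.

Eigenvalues sorted in increasing order: [-6.1231, 2.1231].


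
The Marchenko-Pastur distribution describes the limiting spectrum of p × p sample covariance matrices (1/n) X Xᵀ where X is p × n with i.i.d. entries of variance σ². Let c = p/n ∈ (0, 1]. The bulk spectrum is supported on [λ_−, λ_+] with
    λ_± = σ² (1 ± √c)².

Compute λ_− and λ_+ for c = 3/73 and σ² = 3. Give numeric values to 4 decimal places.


c = 3/73 = 0.041096; √c = 0.202721.
λ_− = σ² (1 − √c)² = 3 · (1 − 0.202721)² = 3 · (0.797279)² = 1.906960.
λ_+ = σ² (1 + √c)² = 3 · (1 + 0.202721)² = 3 · (1.202721)² = 4.339615.

Rounded to 4 decimal places: λ_− ≈ 1.9070, λ_+ ≈ 4.3396.


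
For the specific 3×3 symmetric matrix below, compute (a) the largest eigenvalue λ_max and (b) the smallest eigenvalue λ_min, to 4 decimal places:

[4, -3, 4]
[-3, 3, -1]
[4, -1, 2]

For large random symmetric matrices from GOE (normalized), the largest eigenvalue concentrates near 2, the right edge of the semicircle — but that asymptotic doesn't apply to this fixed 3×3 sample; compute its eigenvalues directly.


Since M is real symmetric, all three eigenvalues are real; they are the roots of det(λI − M) = λ³ − (tr M) λ² + s λ − det M, where s is the sum of the principal 2×2 minors.
tr M = 4 + 3 + 2 = 9.
s = (4·3 − (-3)²) + (4·2 − 4²) + (3·2 − (-1)²) = 3 + (-8) + 5 = 0.
det M (expand along row 1) = 4·5 − (-3)·(-2) + 4·(-9) = -22.
Characteristic polynomial: λ³ − 9λ² + 22 = 0.
Substitute λ = y + (tr M)/3 = y + 3.000000 to remove the quadratic term: y³ + p·y + q = 0 with p = s − (tr M)²/3 = -27.000000 and q = −2(tr M)³/27 + (tr M)·s/3 − det M = -32.000000.
Three real roots ⇒ use the trigonometric (Viète) form: r = 2√(−p/3) = 6.000000, φ = arccos(3q/(p·r)) = arccos(0.592593) = 0.936523 rad.
y_k = r·cos(φ/3 − 2πk/3) for k = 0, 1, 2 gives y = 5.710008, -1.259118, -4.450891.
λ_k = y_k + 3.000000 gives λ = 8.7100, 1.7409, -1.4509 (check: the sum is 9.0000 = tr M).

Hence λ_max = 8.7100 and λ_min = -1.4509.


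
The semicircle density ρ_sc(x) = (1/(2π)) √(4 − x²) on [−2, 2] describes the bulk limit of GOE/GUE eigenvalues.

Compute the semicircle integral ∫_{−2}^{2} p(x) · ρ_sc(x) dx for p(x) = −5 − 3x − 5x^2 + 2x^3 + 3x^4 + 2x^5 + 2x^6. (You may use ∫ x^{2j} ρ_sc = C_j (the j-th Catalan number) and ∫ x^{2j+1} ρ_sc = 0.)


Write p(x) = Σ a_i x^i, split into monomials and integrate each against ρ_sc separately.
Using ∫ x^{2j} ρ_sc = C_j = (1/(j+1)) C(2j, j) (Catalan numbers) and ∫ x^{2j+1} ρ_sc = 0 (odd monomials vanish by symmetry):
  i = 0 (even): a_0 · C_{0} = -5 · 1 = -5
  i = 1 (odd): ∫ x^1 ρ_sc = 0 (vanishes)
  i = 2 (even): a_2 · C_{1} = -5 · 1 = -5
  i = 3 (odd): ∫ x^3 ρ_sc = 0 (vanishes)
  i = 4 (even): a_4 · C_{2} = 3 · 2 = 6
  i = 5 (odd): ∫ x^5 ρ_sc = 0 (vanishes)
  i = 6 (even): a_6 · C_{3} = 2 · 5 = 10

Summing the contributions: ∫_{−2}^{2} p(x) ρ_sc(x) dx = (-5) + (-5) + 6 + 10 = 6.


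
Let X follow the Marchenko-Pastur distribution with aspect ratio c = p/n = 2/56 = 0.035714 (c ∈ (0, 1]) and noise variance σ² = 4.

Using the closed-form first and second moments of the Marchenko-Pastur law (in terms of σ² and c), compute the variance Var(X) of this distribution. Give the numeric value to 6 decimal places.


Recall the MP moments m_1 = E[X] = σ² and m_2 = E[X²] = σ⁴ (1 + c).
m_1 = E[X] = σ² = 4, so m_1² = 16.
m_2 = E[X²] = σ⁴ (1 + c) = 16 · (1 + 0.035714) = 16 · 1.035714 = 16.571429.
(Note m_2 − m_1² simplifies to c · σ⁴ = 0.035714 · 16.)

Var(X) = m_2 − m_1² = 16.571429 − 16 = 0.571429.


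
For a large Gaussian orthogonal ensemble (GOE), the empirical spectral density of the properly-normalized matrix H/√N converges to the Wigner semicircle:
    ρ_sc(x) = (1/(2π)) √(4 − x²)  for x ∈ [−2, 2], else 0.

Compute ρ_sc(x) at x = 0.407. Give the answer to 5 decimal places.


ρ_sc(x) = (1/(2π)) √(4 − x²). With x = 0.407:
  4 − x² = 4 − (0.407)² = 4 − 0.165649 = 3.834351.
  √(4 − x²) = 1.958150.
  1/(2π) = 0.159155.
  ρ_sc(0.407) = 0.159155 · 1.958150 = 0.311649.

Rounded to 5 decimal places: ρ_sc(0.407) ≈ 0.31165.


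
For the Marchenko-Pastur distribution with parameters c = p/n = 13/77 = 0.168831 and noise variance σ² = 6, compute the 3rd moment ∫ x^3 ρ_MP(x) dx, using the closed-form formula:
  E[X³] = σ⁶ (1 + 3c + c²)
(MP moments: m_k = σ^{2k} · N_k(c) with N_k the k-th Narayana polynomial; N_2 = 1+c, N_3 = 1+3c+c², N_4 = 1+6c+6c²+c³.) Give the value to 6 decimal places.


E[X³] = σ⁶ (1 + 3c + c²) (third MP moment). With σ² = 6 (so σ⁶ = 216) and c = 13/77 = 0.168831: E[X³] = 216 · (1 + 3·0.168831 + (0.168831)²) = 216 · 1.534997.

So E[X^3] = 331.559454.


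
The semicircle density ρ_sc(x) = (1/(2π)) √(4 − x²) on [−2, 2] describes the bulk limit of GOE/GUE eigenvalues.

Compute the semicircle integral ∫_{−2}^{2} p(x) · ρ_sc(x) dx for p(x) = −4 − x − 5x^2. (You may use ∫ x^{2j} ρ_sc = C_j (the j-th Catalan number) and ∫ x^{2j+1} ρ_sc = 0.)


Write p(x) = Σ a_i x^i, split into monomials and integrate each against ρ_sc separately.
Using ∫ x^{2j} ρ_sc = C_j = (1/(j+1)) C(2j, j) (Catalan numbers) and ∫ x^{2j+1} ρ_sc = 0 (odd monomials vanish by symmetry):
  i = 0 (even): a_0 · C_{0} = -4 · 1 = -4
  i = 1 (odd): ∫ x^1 ρ_sc = 0 (vanishes)
  i = 2 (even): a_2 · C_{1} = -5 · 1 = -5

Summing the contributions: ∫_{−2}^{2} p(x) ρ_sc(x) dx = (-4) + (-5) = -9.


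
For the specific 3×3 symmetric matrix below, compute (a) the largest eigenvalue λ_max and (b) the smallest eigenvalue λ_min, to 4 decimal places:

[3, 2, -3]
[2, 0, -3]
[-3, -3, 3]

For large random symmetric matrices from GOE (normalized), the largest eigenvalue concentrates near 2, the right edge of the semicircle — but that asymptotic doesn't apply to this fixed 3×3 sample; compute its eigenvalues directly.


Since M is real symmetric, all three eigenvalues are real; they are the roots of det(λI − M) = λ³ − (tr M) λ² + s λ − det M, where s is the sum of the principal 2×2 minors.
tr M = 3 + 0 + 3 = 6.
s = (3·0 − 2²) + (3·3 − (-3)²) + (0·3 − (-3)²) = -4 + 0 + (-9) = -13.
det M (expand along row 1) = 3·(-9) − 2·(-3) + (-3)·(-6) = -3.
Characteristic polynomial: λ³ − 6λ² − 13λ + 3 = 0.
Substitute λ = y + (tr M)/3 = y + 2.000000 to remove the quadratic term: y³ + p·y + q = 0 with p = s − (tr M)²/3 = -25.000000 and q = −2(tr M)³/27 + (tr M)·s/3 − det M = -39.000000.
Three real roots ⇒ use the trigonometric (Viète) form: r = 2√(−p/3) = 5.773503, φ = arccos(3q/(p·r)) = arccos(0.810600) = 0.625621 rad.
y_k = r·cos(φ/3 − 2πk/3) for k = 0, 1, 2 gives y = 5.648415, -1.789048, -3.859367.
λ_k = y_k + 2.000000 gives λ = 7.6484, 0.2110, -1.8594 (check: the sum is 6.0000 = tr M).

Hence λ_max = 7.6484 and λ_min = -1.8594.


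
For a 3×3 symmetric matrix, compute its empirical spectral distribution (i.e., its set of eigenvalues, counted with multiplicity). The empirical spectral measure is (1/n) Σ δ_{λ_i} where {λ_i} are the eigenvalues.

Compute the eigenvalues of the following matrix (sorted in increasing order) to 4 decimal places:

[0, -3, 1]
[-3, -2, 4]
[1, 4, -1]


Since M is real symmetric, all three eigenvalues are real; they are the roots of det(λI − M) = λ³ − (tr M) λ² + s λ − det M, where s is the sum of the principal 2×2 minors.
tr M = 0 + (-2) + (-1) = -3.
s = (0·(-2) − (-3)²) + (0·(-1) − 1²) + ((-2)·(-1) − 4²) = -9 + (-1) + (-14) = -24.
det M (expand along row 1) = 0·(-14) − (-3)·(-1) + 1·(-10) = -13.
Characteristic polynomial: λ³ + 3λ² − 24λ + 13 = 0.
Substitute λ = y + (tr M)/3 = y − 1.000000 to remove the quadratic term: y³ + p·y + q = 0 with p = s − (tr M)²/3 = -27.000000 and q = −2(tr M)³/27 + (tr M)·s/3 − det M = 39.000000.
Three real roots ⇒ use the trigonometric (Viète) form: r = 2√(−p/3) = 6.000000, φ = arccos(3q/(p·r)) = arccos(-0.722222) = 2.377806 rad.
y_k = r·cos(φ/3 − 2πk/3) for k = 0, 1, 2 gives y = 4.211967, 1.594624, -5.806592.
λ_k = y_k − 1.000000 gives λ = 3.2120, 0.5946, -6.8066 (check: the sum is -3.0000 = tr M).

Eigenvalues sorted in increasing order: [-6.8066, 0.5946, 3.2120].


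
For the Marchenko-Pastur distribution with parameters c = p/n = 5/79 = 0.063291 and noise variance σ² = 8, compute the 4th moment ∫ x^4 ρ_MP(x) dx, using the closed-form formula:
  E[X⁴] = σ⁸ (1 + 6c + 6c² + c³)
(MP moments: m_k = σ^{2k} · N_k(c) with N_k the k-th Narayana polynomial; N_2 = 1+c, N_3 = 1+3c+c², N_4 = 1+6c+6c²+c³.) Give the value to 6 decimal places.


E[X⁴] = σ⁸ (1 + 6c + 6c² + c³) (fourth MP moment). With σ² = 8 (so σ⁸ = 4096) and c = 5/79 = 0.063291: E[X⁴] = 4096 · (1 + 6·0.063291 + 6·(0.063291)² + (0.063291)³) = 4096 · 1.404035.

So E[X^4] = 5750.927257.


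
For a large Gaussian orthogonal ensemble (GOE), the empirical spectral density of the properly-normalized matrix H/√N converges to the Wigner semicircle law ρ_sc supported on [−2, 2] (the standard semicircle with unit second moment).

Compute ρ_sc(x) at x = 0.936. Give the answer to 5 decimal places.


ρ_sc(x) = (1/(2π)) √(4 − x²). With x = 0.936:
  4 − x² = 4 − (0.936)² = 4 − 0.876096 = 3.123904.
  √(4 − x²) = 1.767457.
  1/(2π) = 0.159155.
  ρ_sc(0.936) = 0.159155 · 1.767457 = 0.281300.

Rounded to 5 decimal places: ρ_sc(0.936) ≈ 0.28130.


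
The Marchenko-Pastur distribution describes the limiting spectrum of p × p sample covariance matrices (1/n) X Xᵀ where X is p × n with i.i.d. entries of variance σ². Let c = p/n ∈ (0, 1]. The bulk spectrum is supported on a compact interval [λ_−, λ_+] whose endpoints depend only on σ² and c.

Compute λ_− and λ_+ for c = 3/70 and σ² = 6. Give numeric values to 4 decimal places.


c = 3/70 = 0.042857; √c = 0.207020.
λ_− = σ² (1 − √c)² = 6 · (1 − 0.207020)² = 6 · (0.792980)² = 3.772907.
λ_+ = σ² (1 + √c)² = 6 · (1 + 0.207020)² = 6 · (1.207020)² = 8.741379.

Rounded to 4 decimal places: λ_− ≈ 3.7729, λ_+ ≈ 8.7414.


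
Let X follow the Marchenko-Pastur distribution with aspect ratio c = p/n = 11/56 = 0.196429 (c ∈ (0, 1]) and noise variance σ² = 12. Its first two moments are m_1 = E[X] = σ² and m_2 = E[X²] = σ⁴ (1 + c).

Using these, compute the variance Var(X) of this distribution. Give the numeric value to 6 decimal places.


m_1 = E[X] = σ² = 12, so m_1² = 144.
m_2 = E[X²] = σ⁴ (1 + c) = 144 · (1 + 0.196429) = 144 · 1.196429 = 172.285714.
(Note m_2 − m_1² simplifies to c · σ⁴ = 0.196429 · 144.)

Var(X) = m_2 − m_1² = 172.285714 − 144 = 28.285714.


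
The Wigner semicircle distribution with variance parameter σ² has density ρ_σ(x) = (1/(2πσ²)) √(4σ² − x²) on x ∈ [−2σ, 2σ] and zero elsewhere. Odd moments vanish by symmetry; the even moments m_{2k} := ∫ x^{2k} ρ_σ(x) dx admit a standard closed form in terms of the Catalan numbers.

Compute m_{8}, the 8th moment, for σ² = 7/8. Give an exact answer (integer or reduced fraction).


By the scaled semicircle moment identity, m_{2k} = σ^{2k} · C_k with k = 4.
C_4 = (1/(k+1)) · C(2k, k) = (1/5) · C(8, 4) = (1/5) · 70 = 14.
σ^{2k} = (σ²)^k = (7/8)^4 = 2401/4096.

Therefore m_{8} = σ^{8} · C_4 = (2401/4096) · 14 = 16807/2048.


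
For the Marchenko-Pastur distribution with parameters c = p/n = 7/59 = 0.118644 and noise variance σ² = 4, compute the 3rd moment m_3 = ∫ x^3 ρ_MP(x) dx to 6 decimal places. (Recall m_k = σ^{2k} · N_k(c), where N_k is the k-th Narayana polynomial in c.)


E[X³] = σ⁶ (1 + 3c + c²) (third MP moment). With σ² = 4 (so σ⁶ = 64) and c = 7/59 = 0.118644: E[X³] = 64 · (1 + 3·0.118644 + (0.118644)²) = 64 · 1.370009.

So E[X^3] = 87.680552.


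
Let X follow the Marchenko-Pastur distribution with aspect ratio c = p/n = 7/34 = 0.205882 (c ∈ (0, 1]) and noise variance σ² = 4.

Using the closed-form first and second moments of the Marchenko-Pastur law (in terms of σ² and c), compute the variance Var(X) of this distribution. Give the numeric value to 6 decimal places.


Recall the MP moments m_1 = E[X] = σ² and m_2 = E[X²] = σ⁴ (1 + c).
m_1 = E[X] = σ² = 4, so m_1² = 16.
m_2 = E[X²] = σ⁴ (1 + c) = 16 · (1 + 0.205882) = 16 · 1.205882 = 19.294118.
(Note m_2 − m_1² simplifies to c · σ⁴ = 0.205882 · 16.)

Var(X) = m_2 − m_1² = 19.294118 − 16 = 3.294118.


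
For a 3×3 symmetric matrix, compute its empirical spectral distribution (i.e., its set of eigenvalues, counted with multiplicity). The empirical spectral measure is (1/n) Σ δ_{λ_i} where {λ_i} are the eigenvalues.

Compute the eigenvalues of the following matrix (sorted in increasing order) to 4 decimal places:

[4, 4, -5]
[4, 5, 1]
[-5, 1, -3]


Since M is real symmetric, all three eigenvalues are real; they are the roots of det(λI − M) = λ³ − (tr M) λ² + s λ − det M, where s is the sum of the principal 2×2 minors.
tr M = 4 + 5 + (-3) = 6.
s = (4·5 − 4²) + (4·(-3) − (-5)²) + (5·(-3) − 1²) = 4 + (-37) + (-16) = -49.
det M (expand along row 1) = 4·(-16) − 4·(-7) + (-5)·29 = -181.
Characteristic polynomial: λ³ − 6λ² − 49λ + 181 = 0.
Substitute λ = y + (tr M)/3 = y + 2.000000 to remove the quadratic term: y³ + p·y + q = 0 with p = s − (tr M)²/3 = -61.000000 and q = −2(tr M)³/27 + (tr M)·s/3 − det M = 67.000000.
Three real roots ⇒ use the trigonometric (Viète) form: r = 2√(−p/3) = 9.018500, φ = arccos(3q/(p·r)) = arccos(-0.365369) = 1.944826 rad.
y_k = r·cos(φ/3 − 2πk/3) for k = 0, 1, 2 gives y = 7.188884, 1.121484, -8.310368.
λ_k = y_k + 2.000000 gives λ = 9.1889, 3.1215, -6.3104 (check: the sum is 6.0000 = tr M).

Eigenvalues sorted in increasing order: [-6.3104, 3.1215, 9.1889].


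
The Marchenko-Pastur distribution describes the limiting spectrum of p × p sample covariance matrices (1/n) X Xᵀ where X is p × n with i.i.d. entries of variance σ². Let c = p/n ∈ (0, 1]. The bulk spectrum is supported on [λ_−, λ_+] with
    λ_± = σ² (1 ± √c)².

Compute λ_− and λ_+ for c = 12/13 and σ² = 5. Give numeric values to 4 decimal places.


c = 12/13 = 0.923077; √c = 0.960769.
λ_− = σ² (1 − √c)² = 5 · (1 − 0.960769)² = 5 · (0.039231)² = 0.007695.
λ_+ = σ² (1 + √c)² = 5 · (1 + 0.960769)² = 5 · (1.960769)² = 19.223074.

Rounded to 4 decimal places: λ_− ≈ 0.0077, λ_+ ≈ 19.2231.


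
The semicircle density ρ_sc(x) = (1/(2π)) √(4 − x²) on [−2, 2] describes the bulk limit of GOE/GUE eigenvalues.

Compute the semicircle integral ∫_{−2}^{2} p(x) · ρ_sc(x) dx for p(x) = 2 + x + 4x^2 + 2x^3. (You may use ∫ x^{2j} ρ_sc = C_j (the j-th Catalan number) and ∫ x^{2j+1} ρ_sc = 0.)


Write p(x) = Σ a_i x^i, split into monomials and integrate each against ρ_sc separately.
Using ∫ x^{2j} ρ_sc = C_j = (1/(j+1)) C(2j, j) (Catalan numbers) and ∫ x^{2j+1} ρ_sc = 0 (odd monomials vanish by symmetry):
  i = 0 (even): a_0 · C_{0} = 2 · 1 = 2
  i = 1 (odd): ∫ x^1 ρ_sc = 0 (vanishes)
  i = 2 (even): a_2 · C_{1} = 4 · 1 = 4
  i = 3 (odd): ∫ x^3 ρ_sc = 0 (vanishes)

Summing the contributions: ∫_{−2}^{2} p(x) ρ_sc(x) dx = 2 + 4 = 6.


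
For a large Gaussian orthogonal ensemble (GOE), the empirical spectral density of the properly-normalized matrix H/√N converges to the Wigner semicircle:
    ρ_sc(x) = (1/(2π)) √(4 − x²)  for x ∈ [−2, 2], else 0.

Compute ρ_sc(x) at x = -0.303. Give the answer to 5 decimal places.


ρ_sc(x) = (1/(2π)) √(4 − x²). With x = -0.303:
  4 − x² = 4 − (-0.303)² = 4 − 0.091809 = 3.908191.
  √(4 − x²) = 1.976915.
  1/(2π) = 0.159155.
  ρ_sc(-0.303) = 0.159155 · 1.976915 = 0.314636.

Rounded to 5 decimal places: ρ_sc(-0.303) ≈ 0.31464.


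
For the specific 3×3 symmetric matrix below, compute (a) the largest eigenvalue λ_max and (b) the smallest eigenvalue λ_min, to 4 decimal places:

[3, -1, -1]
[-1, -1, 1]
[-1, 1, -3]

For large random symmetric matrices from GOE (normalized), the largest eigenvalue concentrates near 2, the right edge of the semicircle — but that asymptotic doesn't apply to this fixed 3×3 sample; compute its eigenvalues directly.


Since M is real symmetric, all three eigenvalues are real; they are the roots of det(λI − M) = λ³ − (tr M) λ² + s λ − det M, where s is the sum of the principal 2×2 minors.
tr M = 3 + (-1) + (-3) = -1.
s = (3·(-1) − (-1)²) + (3·(-3) − (-1)²) + ((-1)·(-3) − 1²) = -4 + (-10) + 2 = -12.
det M (expand along row 1) = 3·2 − (-1)·4 + (-1)·(-2) = 12.
Characteristic polynomial: λ³ + λ² − 12λ − 12 = 0.
Substitute λ = y + (tr M)/3 = y − 0.333333 to remove the quadratic term: y³ + p·y + q = 0 with p = s − (tr M)²/3 = -12.333333 and q = −2(tr M)³/27 + (tr M)·s/3 − det M = -7.925926.
Three real roots ⇒ use the trigonometric (Viète) form: r = 2√(−p/3) = 4.055175, φ = arccos(3q/(p·r)) = arccos(0.475424) = 1.075350 rad.
y_k = r·cos(φ/3 − 2πk/3) for k = 0, 1, 2 gives y = 3.797435, -0.666667, -3.130768.
λ_k = y_k − 0.333333 gives λ = 3.4641, -1.0000, -3.4641 (check: the sum is -1.0000 = tr M).

Hence λ_max = 3.4641 and λ_min = -3.4641.


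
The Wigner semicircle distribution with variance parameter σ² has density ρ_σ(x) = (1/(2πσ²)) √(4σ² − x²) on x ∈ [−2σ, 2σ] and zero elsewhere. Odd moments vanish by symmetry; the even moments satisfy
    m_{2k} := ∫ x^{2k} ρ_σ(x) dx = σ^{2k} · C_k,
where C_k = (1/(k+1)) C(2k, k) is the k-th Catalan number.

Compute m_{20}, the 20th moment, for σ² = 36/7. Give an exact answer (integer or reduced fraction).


By the scaled semicircle moment identity, m_{2k} = σ^{2k} · C_k with k = 10.
C_10 = (1/(k+1)) · C(2k, k) = (1/11) · C(20, 10) = (1/11) · 184756 = 16796.
σ^{2k} = (σ²)^k = (36/7)^10 = 3656158440062976/282475249.

Therefore m_{20} = σ^{20} · C_10 = (3656158440062976/282475249) · 16796 = 61408837159297744896/282475249.


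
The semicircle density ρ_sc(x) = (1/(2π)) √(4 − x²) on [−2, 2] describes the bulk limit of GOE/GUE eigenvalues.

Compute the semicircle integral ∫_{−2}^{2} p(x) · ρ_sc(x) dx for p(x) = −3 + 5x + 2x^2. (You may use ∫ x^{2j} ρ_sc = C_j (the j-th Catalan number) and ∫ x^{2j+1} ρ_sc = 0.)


Write p(x) = Σ a_i x^i, split into monomials and integrate each against ρ_sc separately.
Using ∫ x^{2j} ρ_sc = C_j = (1/(j+1)) C(2j, j) (Catalan numbers) and ∫ x^{2j+1} ρ_sc = 0 (odd monomials vanish by symmetry):
  i = 0 (even): a_0 · C_{0} = -3 · 1 = -3
  i = 1 (odd): ∫ x^1 ρ_sc = 0 (vanishes)
  i = 2 (even): a_2 · C_{1} = 2 · 1 = 2

Summing the contributions: ∫_{−2}^{2} p(x) ρ_sc(x) dx = (-3) + 2 = -1.


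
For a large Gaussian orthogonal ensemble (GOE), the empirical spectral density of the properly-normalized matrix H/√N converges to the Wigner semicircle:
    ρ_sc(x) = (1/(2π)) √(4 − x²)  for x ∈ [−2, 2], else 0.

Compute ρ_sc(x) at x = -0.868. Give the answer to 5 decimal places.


ρ_sc(x) = (1/(2π)) √(4 − x²). With x = -0.868:
  4 − x² = 4 − (-0.868)² = 4 − 0.753424 = 3.246576.
  √(4 − x²) = 1.801826.
  1/(2π) = 0.159155.
  ρ_sc(-0.868) = 0.159155 · 1.801826 = 0.286769.

Rounded to 5 decimal places: ρ_sc(-0.868) ≈ 0.28677.


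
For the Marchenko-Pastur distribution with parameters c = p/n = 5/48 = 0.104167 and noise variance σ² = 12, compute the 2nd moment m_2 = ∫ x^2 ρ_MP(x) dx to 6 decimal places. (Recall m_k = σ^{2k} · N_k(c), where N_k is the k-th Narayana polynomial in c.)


E[X²] = σ⁴ (1 + c) (second MP moment). With σ² = 12 (so σ⁴ = 144) and c = 5/48 = 0.104167: E[X²] = 144 · (1 + 0.104167) = 144 · 1.104167.

So E[X^2] = 159.000000.


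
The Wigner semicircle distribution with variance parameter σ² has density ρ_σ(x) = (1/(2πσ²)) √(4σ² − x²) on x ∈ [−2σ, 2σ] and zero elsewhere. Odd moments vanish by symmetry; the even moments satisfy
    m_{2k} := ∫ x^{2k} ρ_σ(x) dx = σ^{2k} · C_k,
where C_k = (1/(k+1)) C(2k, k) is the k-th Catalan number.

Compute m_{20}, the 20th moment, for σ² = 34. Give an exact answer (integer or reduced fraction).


By the scaled semicircle moment identity, m_{2k} = σ^{2k} · C_k with k = 10.
C_10 = (1/(k+1)) · C(2k, k) = (1/11) · C(20, 10) = (1/11) · 184756 = 16796.
σ^{2k} = (σ²)^k = (34)^10 = 2064377754059776.

Therefore m_{20} = σ^{20} · C_10 = 2064377754059776 · 16796 = 34673288757187997696.


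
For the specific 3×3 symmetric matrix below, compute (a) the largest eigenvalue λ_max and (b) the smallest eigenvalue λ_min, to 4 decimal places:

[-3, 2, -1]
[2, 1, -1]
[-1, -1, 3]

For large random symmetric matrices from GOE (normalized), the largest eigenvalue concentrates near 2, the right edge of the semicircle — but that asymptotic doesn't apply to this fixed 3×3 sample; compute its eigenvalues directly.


Since M is real symmetric, all three eigenvalues are real; they are the roots of det(λI − M) = λ³ − (tr M) λ² + s λ − det M, where s is the sum of the principal 2×2 minors.
tr M = -3 + 1 + 3 = 1.
s = ((-3)·1 − 2²) + ((-3)·3 − (-1)²) + (1·3 − (-1)²) = -7 + (-10) + 2 = -15.
det M (expand along row 1) = (-3)·2 − 2·5 + (-1)·(-1) = -15.
Characteristic polynomial: λ³ − λ² − 15λ + 15 = 0.
Substitute λ = y + (tr M)/3 = y + 0.333333 to remove the quadratic term: y³ + p·y + q = 0 with p = s − (tr M)²/3 = -15.333333 and q = −2(tr M)³/27 + (tr M)·s/3 − det M = 9.925926.
Three real roots ⇒ use the trigonometric (Viète) form: r = 2√(−p/3) = 4.521553, φ = arccos(3q/(p·r)) = arccos(-0.429505) = 2.014741 rad.
y_k = r·cos(φ/3 − 2πk/3) for k = 0, 1, 2 gives y = 3.539650, 0.666667, -4.206317.
λ_k = y_k + 0.333333 gives λ = 3.8730, 1.0000, -3.8730 (check: the sum is 1.0000 = tr M).

Hence λ_max = 3.8730 and λ_min = -3.8730.


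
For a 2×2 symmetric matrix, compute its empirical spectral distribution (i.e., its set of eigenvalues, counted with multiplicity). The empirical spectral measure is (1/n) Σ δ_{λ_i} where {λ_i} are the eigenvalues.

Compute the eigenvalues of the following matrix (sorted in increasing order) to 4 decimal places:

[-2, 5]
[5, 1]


Since M is real symmetric, both eigenvalues are real; they are the roots of det(λI − M) = λ² − (tr M) λ + det M.
tr M = -2 + 1 = -1.
det M = (-2)·1 − 5² = -2 − 25 = -27.
Characteristic polynomial: λ² + λ − 27 = 0.
Discriminant Δ = (tr M)² − 4·det M = 1 − (-108) = 109; √Δ = 10.440307.
λ = (tr M ± √Δ)/2 = (-1 ± 10.440307)/2, giving (tr M − √Δ)/2 = -5.7202 and (tr M + √Δ)/2 = 4.7202.

Eigenvalues sorted in increasing order: [-5.7202, 4.7202].


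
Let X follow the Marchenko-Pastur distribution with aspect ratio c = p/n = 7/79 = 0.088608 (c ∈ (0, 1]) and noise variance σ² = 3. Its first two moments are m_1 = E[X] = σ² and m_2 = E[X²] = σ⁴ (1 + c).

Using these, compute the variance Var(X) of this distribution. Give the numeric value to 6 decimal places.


m_1 = E[X] = σ² = 3, so m_1² = 9.
m_2 = E[X²] = σ⁴ (1 + c) = 9 · (1 + 0.088608) = 9 · 1.088608 = 9.797468.
(Note m_2 − m_1² simplifies to c · σ⁴ = 0.088608 · 9.)

Var(X) = m_2 − m_1² = 9.797468 − 9 = 0.797468.


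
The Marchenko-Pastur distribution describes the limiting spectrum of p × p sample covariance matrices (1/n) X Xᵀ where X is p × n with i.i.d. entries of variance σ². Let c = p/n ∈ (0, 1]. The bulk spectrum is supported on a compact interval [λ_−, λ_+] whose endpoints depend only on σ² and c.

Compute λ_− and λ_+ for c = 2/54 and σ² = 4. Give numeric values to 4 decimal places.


c = 2/54 = 0.037037; √c = 0.192450.
λ_− = σ² (1 − √c)² = 4 · (1 − 0.192450)² = 4 · (0.807550)² = 2.608547.
λ_+ = σ² (1 + √c)² = 4 · (1 + 0.192450)² = 4 · (1.192450)² = 5.687749.

Rounded to 4 decimal places: λ_− ≈ 2.6085, λ_+ ≈ 5.6877.


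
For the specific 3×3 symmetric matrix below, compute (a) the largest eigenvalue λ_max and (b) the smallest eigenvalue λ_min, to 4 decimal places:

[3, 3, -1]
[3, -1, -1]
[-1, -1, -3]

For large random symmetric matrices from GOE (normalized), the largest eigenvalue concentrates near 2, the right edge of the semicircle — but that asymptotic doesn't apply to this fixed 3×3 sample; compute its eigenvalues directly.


Since M is real symmetric, all three eigenvalues are real; they are the roots of det(λI − M) = λ³ − (tr M) λ² + s λ − det M, where s is the sum of the principal 2×2 minors.
tr M = 3 + (-1) + (-3) = -1.
s = (3·(-1) − 3²) + (3·(-3) − (-1)²) + ((-1)·(-3) − (-1)²) = -12 + (-10) + 2 = -20.
det M (expand along row 1) = 3·2 − 3·(-10) + (-1)·(-4) = 40.
Characteristic polynomial: λ³ + λ² − 20λ − 40 = 0.
Substitute λ = y + (tr M)/3 = y − 0.333333 to remove the quadratic term: y³ + p·y + q = 0 with p = s − (tr M)²/3 = -20.333333 and q = −2(tr M)³/27 + (tr M)·s/3 − det M = -33.259259.
Three real roots ⇒ use the trigonometric (Viète) form: r = 2√(−p/3) = 5.206833, φ = arccos(3q/(p·r)) = arccos(0.942435) = 0.340956 rad.
y_k = r·cos(φ/3 − 2πk/3) for k = 0, 1, 2 gives y = 5.173242, -2.075238, -3.098004.
λ_k = y_k − 0.333333 gives λ = 4.8399, -2.4086, -3.4313 (check: the sum is -1.0000 = tr M).

Hence λ_max = 4.8399 and λ_min = -3.4313.


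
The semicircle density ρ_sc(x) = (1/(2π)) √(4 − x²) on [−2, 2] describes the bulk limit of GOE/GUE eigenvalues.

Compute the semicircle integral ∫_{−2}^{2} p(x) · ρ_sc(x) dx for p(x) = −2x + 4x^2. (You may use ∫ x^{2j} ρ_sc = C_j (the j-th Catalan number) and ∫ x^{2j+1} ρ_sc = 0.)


Write p(x) = Σ a_i x^i, split into monomials and integrate each against ρ_sc separately.
Using ∫ x^{2j} ρ_sc = C_j = (1/(j+1)) C(2j, j) (Catalan numbers) and ∫ x^{2j+1} ρ_sc = 0 (odd monomials vanish by symmetry):
  i = 1 (odd): ∫ x^1 ρ_sc = 0 (vanishes)
  i = 2 (even): a_2 · C_{1} = 4 · 1 = 4

Summing the contributions: ∫_{−2}^{2} p(x) ρ_sc(x) dx = 4.


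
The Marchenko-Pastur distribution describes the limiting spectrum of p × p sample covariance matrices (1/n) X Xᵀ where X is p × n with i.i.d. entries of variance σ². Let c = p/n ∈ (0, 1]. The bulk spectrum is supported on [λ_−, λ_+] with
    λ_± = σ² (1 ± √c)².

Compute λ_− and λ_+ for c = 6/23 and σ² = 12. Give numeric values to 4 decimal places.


c = 6/23 = 0.260870; √c = 0.510754.
λ_− = σ² (1 − √c)² = 12 · (1 − 0.510754)² = 12 · (0.489246)² = 2.872341.
λ_+ = σ² (1 + √c)² = 12 · (1 + 0.510754)² = 12 · (1.510754)² = 27.388529.

Rounded to 4 decimal places: λ_− ≈ 2.8723, λ_+ ≈ 27.3885.
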